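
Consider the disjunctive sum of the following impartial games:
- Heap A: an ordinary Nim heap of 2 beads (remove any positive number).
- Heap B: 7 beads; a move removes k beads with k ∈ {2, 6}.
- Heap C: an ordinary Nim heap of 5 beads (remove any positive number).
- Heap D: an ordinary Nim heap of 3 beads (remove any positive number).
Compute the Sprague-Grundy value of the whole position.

5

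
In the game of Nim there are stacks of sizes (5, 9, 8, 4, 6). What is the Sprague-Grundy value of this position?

6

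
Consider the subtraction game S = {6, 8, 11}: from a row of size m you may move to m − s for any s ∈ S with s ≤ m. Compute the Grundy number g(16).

Compute g(0), g(1), … for moves {6, 8, 11}:
k:     0  1  2  3  4  5  6  7  8  9 10 11 12 13 14 15 16
g(k):  0  0  0  0  0  0  1  1  1  1  1  1  2  2  2  2  2
So g(16) = 2.

2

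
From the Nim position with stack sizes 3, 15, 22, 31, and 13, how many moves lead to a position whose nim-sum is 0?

3

In binary:
  00011  (3)
  01111  (15)
  10110  (22)
  11111  (31)
  01101  (13)
  -----
  01000  (8)
The overall nim-sum is X = 8. A stack of size p has a winning move iff p XOR X < p (reduce it to p XOR X).
  3: 3 XOR 8 = 11 ≥ 3 — no move.
  15: 15 XOR 8 = 7 < 15 — winning move (to 7).
  22: 22 XOR 8 = 30 ≥ 22 — no move.
  31: 31 XOR 8 = 23 < 31 — winning move (to 23).
  13: 13 XOR 8 = 5 < 13 — winning move (to 5).
That gives 3 winning moves.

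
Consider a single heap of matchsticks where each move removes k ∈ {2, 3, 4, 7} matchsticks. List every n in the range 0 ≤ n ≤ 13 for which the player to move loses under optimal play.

0, 1, 6, 11, 12

Grundy values for subtraction set {2, 3, 4, 7}:
g(0) = mex{} = 0
g(1) = mex{} = 0
g(2) = mex{0} = 1
g(3) = mex{0} = 1
g(4) = mex{0,1} = 2
g(5) = mex{0,1} = 2
g(6) = mex{1,2} = 0
g(7) = mex{0,1,2} = 3
g(8) = mex{0,2} = 1
g(9) = mex{0,1,2,3} = 4
g(10) = mex{0,1,3} = 2
g(11) = mex{1,2,3,4} = 0
g(12) = mex{1,2,4} = 0
g(13) = mex{0,2,4} = 1
The P-positions (g = 0) in 0..13 are 0, 1, 6, 11, 12.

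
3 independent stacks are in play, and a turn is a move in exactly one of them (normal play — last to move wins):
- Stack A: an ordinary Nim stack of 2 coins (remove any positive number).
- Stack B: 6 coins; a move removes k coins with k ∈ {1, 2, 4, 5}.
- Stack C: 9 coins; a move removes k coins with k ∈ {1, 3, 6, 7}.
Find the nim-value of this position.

Stack A is a plain Nim stack of size 2, so its Grundy value is 2.
Grundy values for stack B (subtraction set {1, 2, 4, 5}):
k:     0  1  2  3  4  5  6
g(k):  0  1  2  0  1  2  0
So g(6) = 0.
Build the Grundy sequence for stack C with g(k) = mex{g(k−s) : s ∈ {1, 3, 6, 7}, s ≤ k}:
g(0) = mex{} = 0
g(1) = mex{0} = 1
g(2) = mex{1} = 0
g(3) = mex{0} = 1
g(4) = mex{1} = 0
g(5) = mex{0} = 1
g(6) = mex{0,1} = 2
g(7) = mex{0,1,2} = 3
g(8) = mex{0,1,3} = 2
g(9) = mex{0,1,2} = 3
So g(9) = 3.
The value of a disjunctive sum is the nim-sum of the parts.
Combined value = 2 ⊕ 0 ⊕ 3 = 1.

1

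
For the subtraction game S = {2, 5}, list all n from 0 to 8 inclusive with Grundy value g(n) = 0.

0, 1, 4, 7, 8

Compute g(0), g(1), … for moves {2, 5}:
g(0) = mex{} = 0
g(1) = mex{} = 0
g(2) = mex{0} = 1
g(3) = mex{0} = 1
g(4) = mex{1} = 0
g(5) = mex{0,1} = 2
g(6) = mex{0} = 1
g(7) = mex{1,2} = 0
g(8) = mex{1} = 0
The P-positions (g = 0) in 0..8 are 0, 1, 4, 7, 8.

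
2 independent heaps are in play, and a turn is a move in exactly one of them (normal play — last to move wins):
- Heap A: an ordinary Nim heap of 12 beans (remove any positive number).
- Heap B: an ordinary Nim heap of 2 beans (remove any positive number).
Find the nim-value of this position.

Heap A is a plain Nim heap of size 12, so its Grundy value is 12.
Heap B is a plain Nim heap of size 2, so its Grundy value is 2.
The value of a disjunctive sum is the nim-sum of the parts.
Combined value = 12 ⊕ 2 = 14.

14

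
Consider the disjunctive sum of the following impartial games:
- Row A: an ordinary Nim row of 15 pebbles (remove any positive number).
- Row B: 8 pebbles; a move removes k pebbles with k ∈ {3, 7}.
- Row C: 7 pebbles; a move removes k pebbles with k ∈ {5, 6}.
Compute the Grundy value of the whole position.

12

Row A is a plain Nim row of size 15, so its Grundy value is 15.
Build the Grundy sequence for row B with g(k) = mex{g(k−s) : s ∈ {3, 7}, s ≤ k}:
g(0) = mex{} = 0
g(1) = mex{} = 0
g(2) = mex{} = 0
g(3) = mex{0} = 1
g(4) = mex{0} = 1
g(5) = mex{0} = 1
g(6) = mex{1} = 0
g(7) = mex{0,1} = 2
g(8) = mex{0,1} = 2
So g(8) = 2.
Grundy values for row C (subtraction set {5, 6}):
k:     0  1  2  3  4  5  6  7
g(k):  0  0  0  0  0  1  1  1
So g(7) = 1.
The value of a disjunctive sum is the nim-sum of the parts.
Combined value = 15 ⊕ 2 ⊕ 1 = 12.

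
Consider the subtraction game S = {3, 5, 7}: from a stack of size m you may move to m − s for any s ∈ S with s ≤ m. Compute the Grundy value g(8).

2

Compute g(0), g(1), … for moves {3, 5, 7}:
g(0) = mex{} = 0
g(1) = mex{} = 0
g(2) = mex{} = 0
g(3) = mex{0} = 1
g(4) = mex{0} = 1
g(5) = mex{0} = 1
g(6) = mex{0,1} = 2
g(7) = mex{0,1} = 2
g(8) = mex{0,1} = 2
So g(8) = 2.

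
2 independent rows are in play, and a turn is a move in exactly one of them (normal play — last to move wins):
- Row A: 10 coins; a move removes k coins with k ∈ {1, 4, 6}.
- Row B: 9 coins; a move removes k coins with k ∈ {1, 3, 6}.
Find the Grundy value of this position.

For row A, compute g(0), g(1), … with moves {1, 4, 6}:
g(0) = mex{} = 0
g(1) = mex{0} = 1
g(2) = mex{1} = 0
g(3) = mex{0} = 1
g(4) = mex{0,1} = 2
g(5) = mex{1,2} = 0
g(6) = mex{0} = 1
g(7) = mex{1} = 0
g(8) = mex{0,2} = 1
g(9) = mex{0,1} = 2
g(10) = mex{1,2} = 0
So g(10) = 0.
Build the Grundy sequence for row B with g(k) = mex{g(k−s) : s ∈ {1, 3, 6}, s ≤ k}:
k:     0  1  2  3  4  5  6  7  8  9
g(k):  0  1  0  1  0  1  2  3  2  0
So g(9) = 0.
By the Sprague-Grundy theorem, the Grundy value of a sum of independent games is the XOR of the component values.
Combined value = 0 XOR 0 = 0.

0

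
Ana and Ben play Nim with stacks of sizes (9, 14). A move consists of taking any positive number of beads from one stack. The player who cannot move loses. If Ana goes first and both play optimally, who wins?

Ana wins

Bitwise XOR of the heap sizes:
  1001  (9)
  1110  (14)
  ----
  0111  (7)
The nim-sum is 7 ≠ 0, so this is an N-position: the player to move can win; Ana has a winning move.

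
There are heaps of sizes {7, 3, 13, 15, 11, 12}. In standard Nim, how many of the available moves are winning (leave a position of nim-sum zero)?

5

Bitwise XOR of the heap sizes:
  0111  (7)
  0011  (3)
  1101  (13)
  1111  (15)
  1011  (11)
  1100  (12)
  ----
  0001  (1)
The overall nim-sum is X = 1. A heap of size p has a winning move iff p XOR X < p (reduce it to p XOR X).
  7: 7 XOR 1 = 6 < 7 — winning move (to 6).
  3: 3 XOR 1 = 2 < 3 — winning move (to 2).
  13: 13 XOR 1 = 12 < 13 — winning move (to 12).
  15: 15 XOR 1 = 14 < 15 — winning move (to 14).
  11: 11 XOR 1 = 10 < 11 — winning move (to 10).
  12: 12 XOR 1 = 13 ≥ 12 — no move.
That gives 5 winning moves.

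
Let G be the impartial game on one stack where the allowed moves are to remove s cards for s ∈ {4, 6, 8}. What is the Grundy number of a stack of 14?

Grundy values for subtraction set {4, 6, 8}:
g(0) = mex{} = 0
g(1) = mex{} = 0
g(2) = mex{} = 0
g(3) = mex{} = 0
g(4) = mex{0} = 1
g(5) = mex{0} = 1
g(6) = mex{0} = 1
g(7) = mex{0} = 1
g(8) = mex{0,1} = 2
g(9) = mex{0,1} = 2
g(10) = mex{0,1} = 2
g(11) = mex{0,1} = 2
g(12) = mex{1,2} = 0
g(13) = mex{1,2} = 0
g(14) = mex{1,2} = 0
So g(14) = 0.

0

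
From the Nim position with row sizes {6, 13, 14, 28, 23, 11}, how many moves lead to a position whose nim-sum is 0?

5

Compute the nim-sum pairwise:
6 ^ 13 = 11
11 ^ 14 = 5
5 ^ 28 = 25
25 ^ 23 = 14
14 ^ 11 = 5
The overall nim-sum is X = 5. A row of size p has a winning move iff p XOR X < p (reduce it to p XOR X).
  6: 6 XOR 5 = 3 < 6 — winning move (to 3).
  13: 13 XOR 5 = 8 < 13 — winning move (to 8).
  14: 14 XOR 5 = 11 < 14 — winning move (to 11).
  28: 28 XOR 5 = 25 < 28 — winning move (to 25).
  23: 23 XOR 5 = 18 < 23 — winning move (to 18).
  11: 11 XOR 5 = 14 ≥ 11 — no move.
That gives 5 winning moves.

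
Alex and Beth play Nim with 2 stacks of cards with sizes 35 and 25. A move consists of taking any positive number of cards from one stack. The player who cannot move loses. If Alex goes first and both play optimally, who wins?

Alex wins

Bitwise XOR of the heap sizes:
  100011  (35)
  011001  (25)
  ------
  111010  (58)
The nim-sum is 58 ≠ 0, so this is an N-position: the player to move can win; Alex has a winning move.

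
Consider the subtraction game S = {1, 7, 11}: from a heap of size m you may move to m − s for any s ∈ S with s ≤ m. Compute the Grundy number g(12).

Grundy values for subtraction set {1, 7, 11}:
k:     0  1  2  3  4  5  6  7  8  9 10 11 12
g(k):  0  1  0  1  0  1  0  1  0  1  0  1  0
So g(12) = 0.

0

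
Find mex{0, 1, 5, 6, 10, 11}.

2

The values 0, 1 are all present; 2 is the first non-negative integer missing from the set.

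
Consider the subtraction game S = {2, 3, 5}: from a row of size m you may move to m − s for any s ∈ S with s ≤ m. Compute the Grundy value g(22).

Build the Grundy sequence with g(k) = mex{g(k−s) : s ∈ {2, 3, 5}, s ≤ k}:
k:     0  1  2  3  4  5  6  7  8  9 10 11 12 13 14 15 16 17 18 19 20 21 22
g(k):  0  0  1  1  2  2  3  0  0  1  1  2  2  3  0  0  1  1  2  2  3  0  0
So g(22) = 0.

0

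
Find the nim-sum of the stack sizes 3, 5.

Nim-sum: 3 ^ 5 = 6.

6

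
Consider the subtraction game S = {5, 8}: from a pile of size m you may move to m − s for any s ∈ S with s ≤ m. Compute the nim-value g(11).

Compute g(0), g(1), … for moves {5, 8}:
g(0) = mex{} = 0
g(1) = mex{} = 0
g(2) = mex{} = 0
g(3) = mex{} = 0
g(4) = mex{} = 0
g(5) = mex{0} = 1
g(6) = mex{0} = 1
g(7) = mex{0} = 1
g(8) = mex{0} = 1
g(9) = mex{0} = 1
g(10) = mex{0,1} = 2
g(11) = mex{0,1} = 2
So g(11) = 2.

2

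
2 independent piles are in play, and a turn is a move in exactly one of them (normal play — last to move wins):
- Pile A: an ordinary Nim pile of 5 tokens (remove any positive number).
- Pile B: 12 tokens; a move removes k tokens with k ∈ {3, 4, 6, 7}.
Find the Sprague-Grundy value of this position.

Pile A is a plain Nim pile of size 5, so its Grundy value is 5.
For pile B, compute g(0), g(1), … with moves {3, 4, 6, 7}:
k:     0  1  2  3  4  5  6  7  8  9 10 11 12
g(k):  0  0  0  1  1  1  2  2  2  3  0  0  0
So g(12) = 0.
By the Sprague-Grundy theorem, the Grundy value of a sum of independent games is the XOR of the component values.
Combined value = 5 XOR 0 = 5.

5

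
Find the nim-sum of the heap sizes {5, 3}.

Nim-sum: 5 XOR 3 = 6.

6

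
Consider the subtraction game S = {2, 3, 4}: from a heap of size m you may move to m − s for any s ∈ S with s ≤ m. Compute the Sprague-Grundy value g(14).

1

Compute g(0), g(1), … for moves {2, 3, 4}:
k:     0  1  2  3  4  5  6  7  8  9 10 11 12 13 14
g(k):  0  0  1  1  2  2  0  0  1  1  2  2  0  0  1
So g(14) = 1.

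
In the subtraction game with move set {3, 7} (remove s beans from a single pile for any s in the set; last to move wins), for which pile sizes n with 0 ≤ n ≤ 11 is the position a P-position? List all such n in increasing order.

0, 1, 2, 6, 10, 11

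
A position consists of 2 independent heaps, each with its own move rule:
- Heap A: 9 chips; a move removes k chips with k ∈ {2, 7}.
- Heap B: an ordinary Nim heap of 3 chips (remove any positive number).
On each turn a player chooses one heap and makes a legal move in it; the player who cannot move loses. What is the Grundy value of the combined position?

Grundy values for heap A (subtraction set {2, 7}):
k:     0  1  2  3  4  5  6  7  8  9
g(k):  0  0  1  1  0  0  1  1  2  0
So g(9) = 0.
Heap B is a plain Nim heap of size 3, so its Grundy value is 3.
By the Sprague-Grundy theorem, the Grundy value of a sum of independent games is the XOR of the component values.
Combined value = 0 ⊕ 3 = 3.

3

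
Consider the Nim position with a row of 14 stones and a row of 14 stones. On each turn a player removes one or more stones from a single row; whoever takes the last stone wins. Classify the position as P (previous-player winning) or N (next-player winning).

Compute the nim-sum pairwise:
14 XOR 14 = 0
The nim-sum is 0, so this is a P-position: the player to move is in a losing position under optimal play.

P-position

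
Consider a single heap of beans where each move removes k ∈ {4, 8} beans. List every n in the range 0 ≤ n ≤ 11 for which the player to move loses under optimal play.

0, 1, 2, 3

Compute g(0), g(1), … for moves {4, 8}:
k:     0  1  2  3  4  5  6  7  8  9 10 11
g(k):  0  0  0  0  1  1  1  1  2  2  2  2
The P-positions (g = 0) in 0..11 are 0, 1, 2, 3.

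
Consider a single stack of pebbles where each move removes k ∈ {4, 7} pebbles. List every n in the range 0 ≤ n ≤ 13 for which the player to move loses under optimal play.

0, 1, 2, 3, 11, 12, 13

Build the Grundy sequence with g(k) = mex{g(k−s) : s ∈ {4, 7}, s ≤ k}:
g(0) = mex{} = 0
g(1) = mex{} = 0
g(2) = mex{} = 0
g(3) = mex{} = 0
g(4) = mex{0} = 1
g(5) = mex{0} = 1
g(6) = mex{0} = 1
g(7) = mex{0} = 1
g(8) = mex{0,1} = 2
g(9) = mex{0,1} = 2
g(10) = mex{0,1} = 2
g(11) = mex{1} = 0
g(12) = mex{1,2} = 0
g(13) = mex{1,2} = 0
The P-positions (g = 0) in 0..13 are 0, 1, 2, 3, 11, 12, 13.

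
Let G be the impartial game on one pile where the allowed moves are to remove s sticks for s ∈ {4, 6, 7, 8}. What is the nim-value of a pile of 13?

Compute g(0), g(1), … for moves {4, 6, 7, 8}:
g(0) = mex{} = 0
g(1) = mex{} = 0
g(2) = mex{} = 0
g(3) = mex{} = 0
g(4) = mex{0} = 1
g(5) = mex{0} = 1
g(6) = mex{0} = 1
g(7) = mex{0} = 1
g(8) = mex{0,1} = 2
g(9) = mex{0,1} = 2
g(10) = mex{0,1} = 2
g(11) = mex{0,1} = 2
g(12) = mex{1,2} = 0
g(13) = mex{1,2} = 0
So g(13) = 0.

0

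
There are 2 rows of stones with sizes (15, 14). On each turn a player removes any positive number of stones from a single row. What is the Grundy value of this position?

1

Bitwise XOR of the heap sizes:
  1111  (15)
  1110  (14)
  ----
  0001  (1)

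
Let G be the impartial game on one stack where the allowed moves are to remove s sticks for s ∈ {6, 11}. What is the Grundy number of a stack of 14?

2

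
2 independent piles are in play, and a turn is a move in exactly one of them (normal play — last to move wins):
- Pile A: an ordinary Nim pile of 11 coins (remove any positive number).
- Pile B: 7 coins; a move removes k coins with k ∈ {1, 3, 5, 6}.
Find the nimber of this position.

8

Pile A is a plain Nim pile of size 11, so its Grundy value is 11.
Build the Grundy sequence for pile B with g(k) = mex{g(k−s) : s ∈ {1, 3, 5, 6}, s ≤ k}:
g(0) = mex{} = 0
g(1) = mex{0} = 1
g(2) = mex{1} = 0
g(3) = mex{0} = 1
g(4) = mex{1} = 0
g(5) = mex{0} = 1
g(6) = mex{0,1} = 2
g(7) = mex{0,1,2} = 3
So g(7) = 3.
The value of a disjunctive sum is the nim-sum of the parts.
Combined value = 11 ⊕ 3 = 8.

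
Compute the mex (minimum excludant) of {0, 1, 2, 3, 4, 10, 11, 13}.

5

The values 0, 1, 2, 3, 4 are all present; 5 is the first non-negative integer missing from the set.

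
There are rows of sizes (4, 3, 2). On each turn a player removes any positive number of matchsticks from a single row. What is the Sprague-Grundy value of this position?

5

Write each in binary and XOR column by column:
  100  (4)
  011  (3)
  010  (2)
  ---
  101  (5)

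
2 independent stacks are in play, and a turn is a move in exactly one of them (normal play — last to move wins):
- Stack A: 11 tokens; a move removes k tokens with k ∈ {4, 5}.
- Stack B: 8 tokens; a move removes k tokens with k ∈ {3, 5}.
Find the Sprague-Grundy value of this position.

0

Grundy values for stack A (subtraction set {4, 5}):
k:     0  1  2  3  4  5  6  7  8  9 10 11
g(k):  0  0  0  0  1  1  1  1  2  0  0  0
So g(11) = 0.
Build the Grundy sequence for stack B with g(k) = mex{g(k−s) : s ∈ {3, 5}, s ≤ k}:
g(0) = mex{} = 0
g(1) = mex{} = 0
g(2) = mex{} = 0
g(3) = mex{0} = 1
g(4) = mex{0} = 1
g(5) = mex{0} = 1
g(6) = mex{0,1} = 2
g(7) = mex{0,1} = 2
g(8) = mex{1} = 0
So g(8) = 0.
The value of a disjunctive sum is the nim-sum of the parts.
Combined value = 0 ⊕ 0 = 0.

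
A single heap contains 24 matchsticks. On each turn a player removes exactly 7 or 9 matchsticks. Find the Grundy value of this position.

1

Grundy values for subtraction set {7, 9}:
k:     0  1  2  3  4  5  6  7  8  9 10 11 12 13 14 15 16 17 18 19 20 21 22 23 24
g(k):  0  0  0  0  0  0  0  1  1  1  1  1  1  1  2  2  0  0  0  0  0  0  0  1  1
So g(24) = 1.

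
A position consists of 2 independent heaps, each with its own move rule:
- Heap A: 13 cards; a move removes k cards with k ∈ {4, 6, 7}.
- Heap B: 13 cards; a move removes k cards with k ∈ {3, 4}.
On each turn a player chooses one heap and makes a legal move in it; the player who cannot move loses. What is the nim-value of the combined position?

2

Build the Grundy sequence for heap A with g(k) = mex{g(k−s) : s ∈ {4, 6, 7}, s ≤ k}:
g(0) = mex{} = 0
g(1) = mex{} = 0
g(2) = mex{} = 0
g(3) = mex{} = 0
g(4) = mex{0} = 1
g(5) = mex{0} = 1
g(6) = mex{0} = 1
g(7) = mex{0} = 1
g(8) = mex{0,1} = 2
g(9) = mex{0,1} = 2
g(10) = mex{0,1} = 2
g(11) = mex{1} = 0
g(12) = mex{1,2} = 0
g(13) = mex{1,2} = 0
So g(13) = 0.
For heap B, compute g(0), g(1), … with moves {3, 4}:
k:     0  1  2  3  4  5  6  7  8  9 10 11 12 13
g(k):  0  0  0  1  1  1  2  0  0  0  1  1  1  2
So g(13) = 2.
By the Sprague-Grundy theorem, the Grundy value of a sum of independent games is the XOR of the component values.
Combined value = 0 XOR 2 = 2.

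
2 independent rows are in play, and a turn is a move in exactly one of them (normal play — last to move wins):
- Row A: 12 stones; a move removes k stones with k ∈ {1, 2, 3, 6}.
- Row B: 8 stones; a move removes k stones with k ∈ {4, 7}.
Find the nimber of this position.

For row A, compute g(0), g(1), … with moves {1, 2, 3, 6}:
g(0) = mex{} = 0
g(1) = mex{0} = 1
g(2) = mex{0,1} = 2
g(3) = mex{0,1,2} = 3
g(4) = mex{1,2,3} = 0
g(5) = mex{0,2,3} = 1
g(6) = mex{0,1,3} = 2
g(7) = mex{0,1,2} = 3
g(8) = mex{1,2,3} = 0
g(9) = mex{0,2,3} = 1
g(10) = mex{0,1,3} = 2
g(11) = mex{0,1,2} = 3
g(12) = mex{1,2,3} = 0
So g(12) = 0.
Grundy values for row B (subtraction set {4, 7}):
k:     0  1  2  3  4  5  6  7  8
g(k):  0  0  0  0  1  1  1  1  2
So g(8) = 2.
By the Sprague-Grundy theorem, the Grundy value of a sum of independent games is the XOR of the component values.
Combined value = 0 ⊕ 2 = 2.

2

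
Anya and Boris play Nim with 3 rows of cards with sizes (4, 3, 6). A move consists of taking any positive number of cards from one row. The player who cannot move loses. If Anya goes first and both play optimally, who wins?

Compute the nim-sum pairwise:
4 ^ 3 = 7
7 ^ 6 = 1
The nim-sum is 1 ≠ 0, so this is an N-position: the player to move can win; Anya has a winning move.

Anya wins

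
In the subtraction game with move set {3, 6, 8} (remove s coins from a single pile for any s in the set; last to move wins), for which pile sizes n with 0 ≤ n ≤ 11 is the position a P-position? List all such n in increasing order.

0, 1, 2, 11

Grundy values for subtraction set {3, 6, 8}:
k:     0  1  2  3  4  5  6  7  8  9 10 11
g(k):  0  0  0  1  1  1  2  2  2  3  3  0
The P-positions (g = 0) in 0..11 are 0, 1, 2, 11.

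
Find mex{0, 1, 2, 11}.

3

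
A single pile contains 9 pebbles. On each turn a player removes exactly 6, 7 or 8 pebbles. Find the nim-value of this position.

Compute g(0), g(1), … for moves {6, 7, 8}:
g(0) = mex{} = 0
g(1) = mex{} = 0
g(2) = mex{} = 0
g(3) = mex{} = 0
g(4) = mex{} = 0
g(5) = mex{} = 0
g(6) = mex{0} = 1
g(7) = mex{0} = 1
g(8) = mex{0} = 1
g(9) = mex{0} = 1
So g(9) = 1.

1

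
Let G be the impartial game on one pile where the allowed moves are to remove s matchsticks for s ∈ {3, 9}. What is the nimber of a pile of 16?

1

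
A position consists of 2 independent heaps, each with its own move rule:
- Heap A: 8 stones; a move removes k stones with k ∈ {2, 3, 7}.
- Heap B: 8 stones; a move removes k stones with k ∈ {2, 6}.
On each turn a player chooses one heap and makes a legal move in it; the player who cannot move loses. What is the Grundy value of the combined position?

For heap A, compute g(0), g(1), … with moves {2, 3, 7}:
k:     0  1  2  3  4  5  6  7  8
g(k):  0  0  1  1  2  0  0  1  1
So g(8) = 1.
Build the Grundy sequence for heap B with g(k) = mex{g(k−s) : s ∈ {2, 6}, s ≤ k}:
k:     0  1  2  3  4  5  6  7  8
g(k):  0  0  1  1  0  0  1  1  0
So g(8) = 0.
By the Sprague-Grundy theorem, the Grundy value of a sum of independent games is the XOR of the component values.
Combined value = 1 XOR 0 = 1.

1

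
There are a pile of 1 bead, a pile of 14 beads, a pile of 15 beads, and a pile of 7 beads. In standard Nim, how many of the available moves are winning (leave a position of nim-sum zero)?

3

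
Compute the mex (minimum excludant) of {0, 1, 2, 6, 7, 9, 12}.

3

The values 0, 1, 2 are all present; 3 is the first non-negative integer missing from the set.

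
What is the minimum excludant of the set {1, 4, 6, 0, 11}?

2

The values 0, 1 are all present; 2 is the first non-negative integer missing from the set.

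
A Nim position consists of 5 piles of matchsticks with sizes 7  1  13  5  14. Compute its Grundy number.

Compute the nim-sum pairwise:
7 ^ 1 = 6
6 ^ 13 = 11
11 ^ 5 = 14
14 ^ 14 = 0

0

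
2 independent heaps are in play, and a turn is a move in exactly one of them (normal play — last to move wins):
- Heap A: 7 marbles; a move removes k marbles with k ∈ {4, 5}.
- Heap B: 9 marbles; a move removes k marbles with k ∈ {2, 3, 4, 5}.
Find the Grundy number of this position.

0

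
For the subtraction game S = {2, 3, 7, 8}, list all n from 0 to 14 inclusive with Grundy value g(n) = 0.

0, 1, 5, 6, 10, 11

Compute g(0), g(1), … for moves {2, 3, 7, 8}:
g(0) = mex{} = 0
g(1) = mex{} = 0
g(2) = mex{0} = 1
g(3) = mex{0} = 1
g(4) = mex{0,1} = 2
g(5) = mex{1} = 0
g(6) = mex{1,2} = 0
g(7) = mex{0,2} = 1
g(8) = mex{0} = 1
g(9) = mex{0,1} = 2
g(10) = mex{1} = 0
g(11) = mex{1,2} = 0
g(12) = mex{0,2} = 1
g(13) = mex{0} = 1
g(14) = mex{0,1} = 2
The P-positions (g = 0) in 0..14 are 0, 1, 5, 6, 10, 11.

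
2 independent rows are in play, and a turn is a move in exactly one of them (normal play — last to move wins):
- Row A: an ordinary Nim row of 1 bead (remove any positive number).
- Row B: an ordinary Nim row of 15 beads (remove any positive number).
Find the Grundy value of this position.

14

Row A is a plain Nim row of size 1, so its Grundy value is 1.
Row B is a plain Nim row of size 15, so its Grundy value is 15.
The value of a disjunctive sum is the nim-sum of the parts.
Combined value = 1 XOR 15 = 14.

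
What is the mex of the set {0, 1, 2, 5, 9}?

The values 0, 1, 2 are all present; 3 is the first non-negative integer missing from the set.

3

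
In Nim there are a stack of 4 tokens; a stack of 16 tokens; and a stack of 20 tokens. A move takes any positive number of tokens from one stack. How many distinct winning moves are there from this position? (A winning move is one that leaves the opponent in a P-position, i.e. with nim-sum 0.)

Nim-sum: 4 ^ 16 ^ 20 = 0.
The nim-sum is already 0, so every move leaves a nonzero nim-sum — there are no winning moves.

0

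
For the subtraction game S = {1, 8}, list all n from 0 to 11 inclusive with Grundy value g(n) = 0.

0, 2, 4, 6, 9, 11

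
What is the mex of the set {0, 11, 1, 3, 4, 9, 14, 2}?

5

The values 0, 1, 2, 3, 4 are all present; 5 is the first non-negative integer missing from the set.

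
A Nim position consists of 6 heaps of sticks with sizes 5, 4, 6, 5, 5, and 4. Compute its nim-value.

Nim-sum: 5 ^ 4 ^ 6 ^ 5 ^ 5 ^ 4 = 3.

3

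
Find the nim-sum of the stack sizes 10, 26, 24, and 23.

Compute the nim-sum pairwise:
10 XOR 26 = 16
16 XOR 24 = 8
8 XOR 23 = 31

31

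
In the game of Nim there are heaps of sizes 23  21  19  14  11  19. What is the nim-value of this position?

In binary:
  10111  (23)
  10101  (21)
  10011  (19)
  01110  (14)
  01011  (11)
  10011  (19)
  -----
  00111  (7)

7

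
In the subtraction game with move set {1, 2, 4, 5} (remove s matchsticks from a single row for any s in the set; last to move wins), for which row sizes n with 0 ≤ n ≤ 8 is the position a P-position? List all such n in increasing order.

0, 3, 6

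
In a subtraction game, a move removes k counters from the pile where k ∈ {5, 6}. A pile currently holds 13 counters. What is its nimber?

0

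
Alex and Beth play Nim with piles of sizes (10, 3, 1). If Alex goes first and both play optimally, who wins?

Compute the nim-sum pairwise:
10 ⊕ 3 = 9
9 ⊕ 1 = 8
The nim-sum is 8 ≠ 0, so this is an N-position: the player to move can win; Alex has a winning move.

Alex wins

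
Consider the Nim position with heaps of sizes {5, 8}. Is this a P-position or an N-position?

Bitwise XOR of the heap sizes:
  0101  (5)
  1000  (8)
  ----
  1101  (13)
The nim-sum is 13 ≠ 0, so this is an N-position: the player to move can win.

N-position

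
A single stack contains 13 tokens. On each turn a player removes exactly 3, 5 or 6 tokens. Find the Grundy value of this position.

Compute g(0), g(1), … for moves {3, 5, 6}:
k:     0  1  2  3  4  5  6  7  8  9 10 11 12 13
g(k):  0  0  0  1  1  1  2  2  2  0  0  0  1  1
So g(13) = 1.

1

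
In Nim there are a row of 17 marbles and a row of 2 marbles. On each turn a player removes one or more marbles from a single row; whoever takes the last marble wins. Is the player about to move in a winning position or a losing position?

Winning position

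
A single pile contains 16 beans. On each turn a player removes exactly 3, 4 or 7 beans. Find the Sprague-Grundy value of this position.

Grundy values for subtraction set {3, 4, 7}:
k:     0  1  2  3  4  5  6  7  8  9 10 11 12 13 14 15 16
g(k):  0  0  0  1  1  1  2  2  2  3  0  0  0  1  1  1  2
So g(16) = 2.

2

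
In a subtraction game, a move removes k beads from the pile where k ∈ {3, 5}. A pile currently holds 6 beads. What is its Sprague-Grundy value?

2

Grundy values for subtraction set {3, 5}:
k:     0  1  2  3  4  5  6
g(k):  0  0  0  1  1  1  2
So g(6) = 2.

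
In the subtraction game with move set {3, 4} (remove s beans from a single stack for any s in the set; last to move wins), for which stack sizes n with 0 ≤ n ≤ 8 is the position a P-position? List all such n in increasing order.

Build the Grundy sequence with g(k) = mex{g(k−s) : s ∈ {3, 4}, s ≤ k}:
k:     0  1  2  3  4  5  6  7  8
g(k):  0  0  0  1  1  1  2  0  0
The P-positions (g = 0) in 0..8 are 0, 1, 2, 7, 8.

0, 1, 2, 7, 8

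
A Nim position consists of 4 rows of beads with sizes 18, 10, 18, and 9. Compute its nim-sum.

Bitwise XOR of the heap sizes:
  10010  (18)
  01010  (10)
  10010  (18)
  01001  (9)
  -----
  00011  (3)

3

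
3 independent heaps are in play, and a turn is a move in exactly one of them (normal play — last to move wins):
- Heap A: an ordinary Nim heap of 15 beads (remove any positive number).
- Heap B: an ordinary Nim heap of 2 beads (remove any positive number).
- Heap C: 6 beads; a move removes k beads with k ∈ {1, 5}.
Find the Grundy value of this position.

Heap A is a plain Nim heap of size 15, so its Grundy value is 15.
Heap B is a plain Nim heap of size 2, so its Grundy value is 2.
Build the Grundy sequence for heap C with g(k) = mex{g(k−s) : s ∈ {1, 5}, s ≤ k}:
g(0) = mex{} = 0
g(1) = mex{0} = 1
g(2) = mex{1} = 0
g(3) = mex{0} = 1
g(4) = mex{1} = 0
g(5) = mex{0} = 1
g(6) = mex{1} = 0
So g(6) = 0.
The value of a disjunctive sum is the nim-sum of the parts.
Combined value = 15 XOR 2 XOR 0 = 13.

13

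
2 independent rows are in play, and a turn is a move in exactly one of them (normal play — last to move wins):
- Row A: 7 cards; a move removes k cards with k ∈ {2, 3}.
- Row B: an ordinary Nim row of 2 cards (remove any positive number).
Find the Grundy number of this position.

3

Grundy values for row A (subtraction set {2, 3}):
k:     0  1  2  3  4  5  6  7
g(k):  0  0  1  1  2  0  0  1
So g(7) = 1.
Row B is a plain Nim row of size 2, so its Grundy value is 2.
By the Sprague-Grundy theorem, the Grundy value of a sum of independent games is the XOR of the component values.
Combined value = 1 XOR 2 = 3.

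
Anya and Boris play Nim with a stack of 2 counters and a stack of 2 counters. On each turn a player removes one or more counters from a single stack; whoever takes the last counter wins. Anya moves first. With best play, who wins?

Boris wins

Compute the nim-sum pairwise:
2 XOR 2 = 0
The nim-sum is 0, so this is a P-position: the player to move is in a losing position under optimal play; Anya is about to move from it and so loses — Boris wins.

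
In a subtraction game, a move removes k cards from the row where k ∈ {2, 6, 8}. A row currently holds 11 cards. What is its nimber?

3

Build the Grundy sequence with g(k) = mex{g(k−s) : s ∈ {2, 6, 8}, s ≤ k}:
k:     0  1  2  3  4  5  6  7  8  9 10 11
g(k):  0  0  1  1  0  0  1  1  2  2  3  3
So g(11) = 3.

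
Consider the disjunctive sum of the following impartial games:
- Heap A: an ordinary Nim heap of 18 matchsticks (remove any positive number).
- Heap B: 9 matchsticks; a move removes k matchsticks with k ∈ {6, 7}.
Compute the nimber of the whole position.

19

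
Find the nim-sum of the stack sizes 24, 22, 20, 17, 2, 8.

1

Compute the nim-sum pairwise:
24 ⊕ 22 = 14
14 ⊕ 20 = 26
26 ⊕ 17 = 11
11 ⊕ 2 = 9
9 ⊕ 8 = 1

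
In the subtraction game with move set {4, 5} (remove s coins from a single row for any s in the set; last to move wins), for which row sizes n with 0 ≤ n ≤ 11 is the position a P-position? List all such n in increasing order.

0, 1, 2, 3, 9, 10, 11

Build the Grundy sequence with g(k) = mex{g(k−s) : s ∈ {4, 5}, s ≤ k}:
g(0) = mex{} = 0
g(1) = mex{} = 0
g(2) = mex{} = 0
g(3) = mex{} = 0
g(4) = mex{0} = 1
g(5) = mex{0} = 1
g(6) = mex{0} = 1
g(7) = mex{0} = 1
g(8) = mex{0,1} = 2
g(9) = mex{1} = 0
g(10) = mex{1} = 0
g(11) = mex{1} = 0
The P-positions (g = 0) in 0..11 are 0, 1, 2, 3, 9, 10, 11.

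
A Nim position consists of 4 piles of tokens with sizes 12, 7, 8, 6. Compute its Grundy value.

Compute the nim-sum pairwise:
12 XOR 7 = 11
11 XOR 8 = 3
3 XOR 6 = 5

5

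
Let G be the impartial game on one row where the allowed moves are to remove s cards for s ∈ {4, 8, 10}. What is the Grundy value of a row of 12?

3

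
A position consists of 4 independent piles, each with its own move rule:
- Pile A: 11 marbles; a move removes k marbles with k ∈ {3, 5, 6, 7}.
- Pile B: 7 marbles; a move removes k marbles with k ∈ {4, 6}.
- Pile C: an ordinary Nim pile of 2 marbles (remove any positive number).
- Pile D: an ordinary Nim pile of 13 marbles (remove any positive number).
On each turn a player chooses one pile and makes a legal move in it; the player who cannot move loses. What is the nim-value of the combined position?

14

Grundy values for pile A (subtraction set {3, 5, 6, 7}):
g(0) = mex{} = 0
g(1) = mex{} = 0
g(2) = mex{} = 0
g(3) = mex{0} = 1
g(4) = mex{0} = 1
g(5) = mex{0} = 1
g(6) = mex{0,1} = 2
g(7) = mex{0,1} = 2
g(8) = mex{0,1} = 2
g(9) = mex{0,1,2} = 3
g(10) = mex{1,2} = 0
g(11) = mex{1,2} = 0
So g(11) = 0.
For pile B, compute g(0), g(1), … with moves {4, 6}:
k:     0  1  2  3  4  5  6  7
g(k):  0  0  0  0  1  1  1  1
So g(7) = 1.
Pile C is a plain Nim pile of size 2, so its Grundy value is 2.
Pile D is a plain Nim pile of size 13, so its Grundy value is 13.
The value of a disjunctive sum is the nim-sum of the parts.
Combined value = 0 ⊕ 1 ⊕ 2 ⊕ 13 = 14.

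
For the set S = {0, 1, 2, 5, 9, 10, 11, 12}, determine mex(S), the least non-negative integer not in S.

The values 0, 1, 2 are all present; 3 is the first non-negative integer missing from the set.

3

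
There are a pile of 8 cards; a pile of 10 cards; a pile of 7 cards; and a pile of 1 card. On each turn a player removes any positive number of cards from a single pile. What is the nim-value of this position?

4

Nim-sum: 8 XOR 10 XOR 7 XOR 1 = 4.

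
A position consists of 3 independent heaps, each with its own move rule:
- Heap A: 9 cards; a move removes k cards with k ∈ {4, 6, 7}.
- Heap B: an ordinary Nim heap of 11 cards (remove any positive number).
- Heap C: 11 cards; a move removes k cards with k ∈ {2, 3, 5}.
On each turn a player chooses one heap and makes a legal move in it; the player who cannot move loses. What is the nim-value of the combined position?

11

For heap A, compute g(0), g(1), … with moves {4, 6, 7}:
k:     0  1  2  3  4  5  6  7  8  9
g(k):  0  0  0  0  1  1  1  1  2  2
So g(9) = 2.
Heap B is a plain Nim heap of size 11, so its Grundy value is 11.
For heap C, compute g(0), g(1), … with moves {2, 3, 5}:
k:     0  1  2  3  4  5  6  7  8  9 10 11
g(k):  0  0  1  1  2  2  3  0  0  1  1  2
So g(11) = 2.
By the Sprague-Grundy theorem, the Grundy value of a sum of independent games is the XOR of the component values.
Combined value = 2 ⊕ 11 ⊕ 2 = 11.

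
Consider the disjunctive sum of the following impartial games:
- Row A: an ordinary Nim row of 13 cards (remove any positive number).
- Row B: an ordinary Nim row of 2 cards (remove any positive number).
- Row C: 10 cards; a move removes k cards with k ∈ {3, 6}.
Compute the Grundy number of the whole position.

15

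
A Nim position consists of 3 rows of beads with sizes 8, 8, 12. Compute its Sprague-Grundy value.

12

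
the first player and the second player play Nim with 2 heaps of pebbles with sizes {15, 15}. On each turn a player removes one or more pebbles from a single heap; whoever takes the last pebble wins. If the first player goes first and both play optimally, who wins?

Compute the nim-sum pairwise:
15 ^ 15 = 0
The nim-sum is 0, so this is a P-position: the player to move is in a losing position under optimal play; the first player is about to move from it and so loses — the second player wins.

the second player wins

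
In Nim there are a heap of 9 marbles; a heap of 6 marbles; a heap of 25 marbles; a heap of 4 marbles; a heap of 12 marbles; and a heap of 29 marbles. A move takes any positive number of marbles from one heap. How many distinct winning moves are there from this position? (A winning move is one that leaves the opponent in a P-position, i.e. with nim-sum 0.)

1

Bitwise XOR of the heap sizes:
  01001  (9)
  00110  (6)
  11001  (25)
  00100  (4)
  01100  (12)
  11101  (29)
  -----
  00011  (3)
The overall nim-sum is X = 3. A heap of size p has a winning move iff p XOR X < p (reduce it to p XOR X).
  9: 9 XOR 3 = 10 ≥ 9 — no move.
  6: 6 XOR 3 = 5 < 6 — winning move (to 5).
  25: 25 XOR 3 = 26 ≥ 25 — no move.
  4: 4 XOR 3 = 7 ≥ 4 — no move.
  12: 12 XOR 3 = 15 ≥ 12 — no move.
  29: 29 XOR 3 = 30 ≥ 29 — no move.
That gives 1 winning move.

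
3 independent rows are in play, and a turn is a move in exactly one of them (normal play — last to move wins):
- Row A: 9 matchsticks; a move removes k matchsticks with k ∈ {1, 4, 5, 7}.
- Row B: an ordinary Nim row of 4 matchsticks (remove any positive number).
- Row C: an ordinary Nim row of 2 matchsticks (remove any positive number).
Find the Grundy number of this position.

For row A, compute g(0), g(1), … with moves {1, 4, 5, 7}:
k:     0  1  2  3  4  5  6  7  8  9
g(k):  0  1  0  1  2  3  2  3  0  1
So g(9) = 1.
Row B is a plain Nim row of size 4, so its Grundy value is 4.
Row C is a plain Nim row of size 2, so its Grundy value is 2.
By the Sprague-Grundy theorem, the Grundy value of a sum of independent games is the XOR of the component values.
Combined value = 1 XOR 4 XOR 2 = 7.

7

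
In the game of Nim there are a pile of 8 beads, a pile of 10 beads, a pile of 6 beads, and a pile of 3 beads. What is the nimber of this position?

7

Compute the nim-sum pairwise:
8 XOR 10 = 2
2 XOR 6 = 4
4 XOR 3 = 7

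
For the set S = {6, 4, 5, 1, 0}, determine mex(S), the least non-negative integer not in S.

The values 0, 1 are all present; 2 is the first non-negative integer missing from the set.

2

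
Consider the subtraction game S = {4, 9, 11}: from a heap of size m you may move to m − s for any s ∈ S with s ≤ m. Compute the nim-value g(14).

Build the Grundy sequence with g(k) = mex{g(k−s) : s ∈ {4, 9, 11}, s ≤ k}:
g(0) = mex{} = 0
g(1) = mex{} = 0
g(2) = mex{} = 0
g(3) = mex{} = 0
g(4) = mex{0} = 1
g(5) = mex{0} = 1
g(6) = mex{0} = 1
g(7) = mex{0} = 1
g(8) = mex{1} = 0
g(9) = mex{0,1} = 2
g(10) = mex{0,1} = 2
g(11) = mex{0,1} = 2
g(12) = mex{0} = 1
g(13) = mex{0,1,2} = 3
g(14) = mex{0,1,2} = 3
So g(14) = 3.

3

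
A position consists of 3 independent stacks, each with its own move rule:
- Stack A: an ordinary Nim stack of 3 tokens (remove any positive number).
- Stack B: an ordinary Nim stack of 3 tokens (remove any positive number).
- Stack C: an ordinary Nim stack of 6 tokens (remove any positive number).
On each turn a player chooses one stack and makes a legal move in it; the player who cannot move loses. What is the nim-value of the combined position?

Stack A is a plain Nim stack of size 3, so its Grundy value is 3.
Stack B is a plain Nim stack of size 3, so its Grundy value is 3.
Stack C is a plain Nim stack of size 6, so its Grundy value is 6.
By the Sprague-Grundy theorem, the Grundy value of a sum of independent games is the XOR of the component values.
Combined value = 3 XOR 3 XOR 6 = 6.

6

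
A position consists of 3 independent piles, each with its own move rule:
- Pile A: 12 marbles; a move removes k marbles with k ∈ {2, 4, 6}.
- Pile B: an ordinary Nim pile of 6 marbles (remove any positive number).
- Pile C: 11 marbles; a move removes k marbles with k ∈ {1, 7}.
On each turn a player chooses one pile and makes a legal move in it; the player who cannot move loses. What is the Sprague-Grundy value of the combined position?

Grundy values for pile A (subtraction set {2, 4, 6}):
g(0) = mex{} = 0
g(1) = mex{} = 0
g(2) = mex{0} = 1
g(3) = mex{0} = 1
g(4) = mex{0,1} = 2
g(5) = mex{0,1} = 2
g(6) = mex{0,1,2} = 3
g(7) = mex{0,1,2} = 3
g(8) = mex{1,2,3} = 0
g(9) = mex{1,2,3} = 0
g(10) = mex{0,2,3} = 1
g(11) = mex{0,2,3} = 1
g(12) = mex{0,1,3} = 2
So g(12) = 2.
Pile B is a plain Nim pile of size 6, so its Grundy value is 6.
For pile C, compute g(0), g(1), … with moves {1, 7}:
k:     0  1  2  3  4  5  6  7  8  9 10 11
g(k):  0  1  0  1  0  1  0  1  0  1  0  1
So g(11) = 1.
By the Sprague-Grundy theorem, the Grundy value of a sum of independent games is the XOR of the component values.
Combined value = 2 ⊕ 6 ⊕ 1 = 5.

5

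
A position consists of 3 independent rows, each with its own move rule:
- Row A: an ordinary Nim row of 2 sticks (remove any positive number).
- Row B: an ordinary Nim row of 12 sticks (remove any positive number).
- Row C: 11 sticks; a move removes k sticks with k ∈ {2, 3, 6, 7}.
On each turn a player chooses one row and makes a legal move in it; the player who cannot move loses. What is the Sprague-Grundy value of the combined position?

Row A is a plain Nim row of size 2, so its Grundy value is 2.
Row B is a plain Nim row of size 12, so its Grundy value is 12.
Grundy values for row C (subtraction set {2, 3, 6, 7}):
g(0) = mex{} = 0
g(1) = mex{} = 0
g(2) = mex{0} = 1
g(3) = mex{0} = 1
g(4) = mex{0,1} = 2
g(5) = mex{1} = 0
g(6) = mex{0,1,2} = 3
g(7) = mex{0,2} = 1
g(8) = mex{0,1,3} = 2
g(9) = mex{1,3} = 0
g(10) = mex{1,2} = 0
g(11) = mex{0,2} = 1
So g(11) = 1.
By the Sprague-Grundy theorem, the Grundy value of a sum of independent games is the XOR of the component values.
Combined value = 2 ⊕ 12 ⊕ 1 = 15.

15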